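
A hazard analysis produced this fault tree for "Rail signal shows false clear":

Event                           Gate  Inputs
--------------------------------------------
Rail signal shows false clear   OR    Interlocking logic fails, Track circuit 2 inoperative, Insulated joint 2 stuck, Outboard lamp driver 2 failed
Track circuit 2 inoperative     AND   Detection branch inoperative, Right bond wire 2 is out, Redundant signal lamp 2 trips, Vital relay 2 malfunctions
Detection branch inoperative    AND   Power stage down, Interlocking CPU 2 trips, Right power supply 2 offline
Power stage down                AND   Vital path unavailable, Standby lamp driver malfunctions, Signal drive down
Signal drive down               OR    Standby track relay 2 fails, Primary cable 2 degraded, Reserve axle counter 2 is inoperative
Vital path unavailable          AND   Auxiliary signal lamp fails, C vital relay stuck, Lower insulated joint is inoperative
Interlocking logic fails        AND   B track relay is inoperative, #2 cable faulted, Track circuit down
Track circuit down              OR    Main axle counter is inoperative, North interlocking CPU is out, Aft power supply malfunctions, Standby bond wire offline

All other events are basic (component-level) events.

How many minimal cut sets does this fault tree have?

9

Track circuit down [OR]: union of children's cut sets → 4 cut set(s).
Interlocking logic fails [AND]: one cut set from each child combined → 1 × 1 × 4 = 4 cut set(s).
Vital path unavailable [AND]: one cut set from each child combined → 1 × 1 × 1 = 1 cut set(s).
Signal drive down [OR]: union of children's cut sets → 3 cut set(s).
Power stage down [AND]: one cut set from each child combined → 1 × 1 × 3 = 3 cut set(s).
Detection branch inoperative [AND]: one cut set from each child combined → 3 × 1 × 1 = 3 cut set(s).
Track circuit 2 inoperative [AND]: one cut set from each child combined → 3 × 1 × 1 × 1 = 3 cut set(s).
Rail signal shows false clear [OR]: union of children's cut sets → 9 cut set(s).
Minimal cut sets: {#2 cable faulted, B track relay is inoperative, Main axle counter is inoperative}; {#2 cable faulted, B track relay is inoperative, North interlocking CPU is out}; {#2 cable faulted, Aft power supply malfunctions, B track relay is inoperative}; {#2 cable faulted, B track relay is inoperative, Standby bond wire offline}; {Auxiliary signal lamp fails, C vital relay stuck, Interlocking CPU 2 trips, Lower insulated joint is inoperative, Redundant signal lamp 2 trips, Right bond wire 2 is out, Right power supply 2 offline, Standby lamp driver malfunctions, Standby track relay 2 fails, Vital relay 2 malfunctions}; {Auxiliary signal lamp fails, C vital relay stuck, Interlocking CPU 2 trips, Lower insulated joint is inoperative, Primary cable 2 degraded, Redundant signal lamp 2 trips, Right bond wire 2 is out, Right power supply 2 offline, Standby lamp driver malfunctions, Vital relay 2 malfunctions}; {Auxiliary signal lamp fails, C vital relay stuck, Interlocking CPU 2 trips, Lower insulated joint is inoperative, Redundant signal lamp 2 trips, Reserve axle counter 2 is inoperative, Right bond wire 2 is out, Right power supply 2 offline, Standby lamp driver malfunctions, Vital relay 2 malfunctions}; {Insulated joint 2 stuck}; {Outboard lamp driver 2 failed}.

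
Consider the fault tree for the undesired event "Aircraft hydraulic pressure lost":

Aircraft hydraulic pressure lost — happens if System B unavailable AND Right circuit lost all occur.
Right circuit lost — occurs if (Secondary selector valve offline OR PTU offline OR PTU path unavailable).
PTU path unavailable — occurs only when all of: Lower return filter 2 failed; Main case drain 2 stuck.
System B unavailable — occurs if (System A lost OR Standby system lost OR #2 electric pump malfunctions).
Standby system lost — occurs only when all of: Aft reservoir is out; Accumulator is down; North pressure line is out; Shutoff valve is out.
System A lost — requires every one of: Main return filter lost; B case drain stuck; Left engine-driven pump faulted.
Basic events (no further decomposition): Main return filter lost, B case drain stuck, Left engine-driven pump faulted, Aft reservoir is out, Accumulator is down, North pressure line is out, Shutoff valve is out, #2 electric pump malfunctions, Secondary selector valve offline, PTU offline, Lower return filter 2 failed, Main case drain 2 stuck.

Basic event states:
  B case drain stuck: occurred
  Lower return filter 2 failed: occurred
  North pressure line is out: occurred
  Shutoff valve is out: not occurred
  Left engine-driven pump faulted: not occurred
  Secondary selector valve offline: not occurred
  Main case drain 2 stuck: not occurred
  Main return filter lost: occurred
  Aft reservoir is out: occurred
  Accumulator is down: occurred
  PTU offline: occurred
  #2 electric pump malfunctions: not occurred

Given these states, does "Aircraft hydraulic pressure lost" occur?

System A lost [AND]: Main return filter lost=occurs, B case drain stuck=occurs, Left engine-driven pump faulted=not → not all inputs occur → does not occur.
Standby system lost [AND]: Aft reservoir is out=occurs, Accumulator is down=occurs, North pressure line is out=occurs, Shutoff valve is out=not → not all inputs occur → does not occur.
System B unavailable [OR]: System A lost=not, Standby system lost=not, #2 electric pump malfunctions=not → no input occurs → does not occur.
PTU path unavailable [AND]: Lower return filter 2 failed=occurs, Main case drain 2 stuck=not → not all inputs occur → does not occur.
Right circuit lost [OR]: Secondary selector valve offline=not, PTU offline=occurs, PTU path unavailable=not → at least one input occurs → occurs.
Aircraft hydraulic pressure lost [AND]: System B unavailable=not, Right circuit lost=occurs → not all inputs occur → does not occur.

No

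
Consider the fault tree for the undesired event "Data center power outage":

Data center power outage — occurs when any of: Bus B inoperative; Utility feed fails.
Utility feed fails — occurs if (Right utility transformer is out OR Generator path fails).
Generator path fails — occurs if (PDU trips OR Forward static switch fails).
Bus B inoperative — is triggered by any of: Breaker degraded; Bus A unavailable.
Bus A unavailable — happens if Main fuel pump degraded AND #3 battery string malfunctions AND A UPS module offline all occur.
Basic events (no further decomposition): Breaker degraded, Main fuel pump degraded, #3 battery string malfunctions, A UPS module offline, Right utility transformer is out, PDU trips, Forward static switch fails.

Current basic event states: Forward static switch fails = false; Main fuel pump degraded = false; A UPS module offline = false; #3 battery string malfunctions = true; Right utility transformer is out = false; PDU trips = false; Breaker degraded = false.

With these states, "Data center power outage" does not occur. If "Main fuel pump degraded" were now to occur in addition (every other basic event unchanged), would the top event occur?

Counterfactual: set "Main fuel pump degraded" to occurred.
Bus A unavailable [AND]: Main fuel pump degraded=occurs, #3 battery string malfunctions=occurs, A UPS module offline=not → not all inputs occur → does not occur.
Bus B inoperative [OR]: Breaker degraded=not, Bus A unavailable=not → no input occurs → does not occur.
Generator path fails [OR]: PDU trips=not, Forward static switch fails=not → no input occurs → does not occur.
Utility feed fails [OR]: Right utility transformer is out=not, Generator path fails=not → no input occurs → does not occur.
Data center power outage [OR]: Bus B inoperative=not, Utility feed fails=not → no input occurs → does not occur.

No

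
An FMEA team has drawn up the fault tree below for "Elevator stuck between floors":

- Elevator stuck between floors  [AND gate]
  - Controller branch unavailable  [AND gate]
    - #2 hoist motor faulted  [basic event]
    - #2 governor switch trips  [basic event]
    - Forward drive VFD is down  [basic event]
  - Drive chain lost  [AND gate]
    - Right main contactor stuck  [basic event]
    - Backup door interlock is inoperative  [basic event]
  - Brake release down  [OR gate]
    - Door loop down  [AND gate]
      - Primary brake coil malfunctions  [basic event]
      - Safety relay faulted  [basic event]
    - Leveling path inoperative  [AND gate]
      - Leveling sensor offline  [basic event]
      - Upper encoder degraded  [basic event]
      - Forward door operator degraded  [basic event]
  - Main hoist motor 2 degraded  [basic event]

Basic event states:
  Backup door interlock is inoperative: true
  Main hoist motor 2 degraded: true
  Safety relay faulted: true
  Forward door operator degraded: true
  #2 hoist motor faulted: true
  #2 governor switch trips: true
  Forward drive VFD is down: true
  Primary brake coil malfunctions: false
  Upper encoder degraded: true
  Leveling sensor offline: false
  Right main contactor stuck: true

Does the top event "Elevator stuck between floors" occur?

No

Controller branch unavailable [AND]: #2 hoist motor faulted=occurs, #2 governor switch trips=occurs, Forward drive VFD is down=occurs → all inputs occur → occurs.
Drive chain lost [AND]: Right main contactor stuck=occurs, Backup door interlock is inoperative=occurs → all inputs occur → occurs.
Door loop down [AND]: Primary brake coil malfunctions=not, Safety relay faulted=occurs → not all inputs occur → does not occur.
Leveling path inoperative [AND]: Leveling sensor offline=not, Upper encoder degraded=occurs, Forward door operator degraded=occurs → not all inputs occur → does not occur.
Brake release down [OR]: Door loop down=not, Leveling path inoperative=not → no input occurs → does not occur.
Elevator stuck between floors [AND]: Controller branch unavailable=occurs, Drive chain lost=occurs, Brake release down=not, Main hoist motor 2 degraded=occurs → not all inputs occur → does not occur.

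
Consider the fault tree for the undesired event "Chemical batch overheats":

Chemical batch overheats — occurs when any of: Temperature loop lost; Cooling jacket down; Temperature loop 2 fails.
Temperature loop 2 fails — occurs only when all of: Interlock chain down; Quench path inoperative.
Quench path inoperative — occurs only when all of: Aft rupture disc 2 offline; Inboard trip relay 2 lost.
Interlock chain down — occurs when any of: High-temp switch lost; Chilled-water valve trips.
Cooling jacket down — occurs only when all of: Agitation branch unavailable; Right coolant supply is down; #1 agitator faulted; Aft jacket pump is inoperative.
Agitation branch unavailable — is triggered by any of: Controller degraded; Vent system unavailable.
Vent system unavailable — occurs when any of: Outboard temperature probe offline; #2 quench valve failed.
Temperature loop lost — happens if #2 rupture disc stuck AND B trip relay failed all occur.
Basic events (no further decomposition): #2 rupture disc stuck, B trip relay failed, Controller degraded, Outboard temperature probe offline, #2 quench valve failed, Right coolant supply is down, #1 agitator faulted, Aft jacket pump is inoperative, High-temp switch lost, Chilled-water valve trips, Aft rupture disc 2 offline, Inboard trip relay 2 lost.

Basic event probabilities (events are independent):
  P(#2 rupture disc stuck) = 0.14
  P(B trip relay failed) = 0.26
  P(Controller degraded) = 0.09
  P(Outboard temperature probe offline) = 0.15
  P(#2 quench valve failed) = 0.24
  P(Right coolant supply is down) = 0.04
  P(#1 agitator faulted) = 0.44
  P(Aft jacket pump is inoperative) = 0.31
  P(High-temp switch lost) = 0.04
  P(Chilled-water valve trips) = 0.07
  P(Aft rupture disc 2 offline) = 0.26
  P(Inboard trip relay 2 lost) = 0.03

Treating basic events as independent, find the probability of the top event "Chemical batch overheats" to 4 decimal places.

0.0394

P(Temperature loop lost) [AND] = 0.14 × 0.26 = 0.036400
P(Vent system unavailable) [OR] = 1 − (1−0.15) × (1−0.24) = 0.354000
P(Agitation branch unavailable) [OR] = 1 − (1−0.09) × (1−0.354000) = 0.412140
P(Cooling jacket down) [AND] = 0.412140 × 0.04 × 0.44 × 0.31 = 0.002249
P(Interlock chain down) [OR] = 1 − (1−0.04) × (1−0.07) = 0.107200
P(Quench path inoperative) [AND] = 0.26 × 0.03 = 0.007800
P(Temperature loop 2 fails) [AND] = 0.107200 × 0.007800 = 0.000836
P(Chemical batch overheats) [OR] = 1 − (1−0.036400) × (1−0.002249) × (1−0.000836) = 0.039371
Rounded to 4 decimal places: P(Chemical batch overheats) ≈ 0.0394.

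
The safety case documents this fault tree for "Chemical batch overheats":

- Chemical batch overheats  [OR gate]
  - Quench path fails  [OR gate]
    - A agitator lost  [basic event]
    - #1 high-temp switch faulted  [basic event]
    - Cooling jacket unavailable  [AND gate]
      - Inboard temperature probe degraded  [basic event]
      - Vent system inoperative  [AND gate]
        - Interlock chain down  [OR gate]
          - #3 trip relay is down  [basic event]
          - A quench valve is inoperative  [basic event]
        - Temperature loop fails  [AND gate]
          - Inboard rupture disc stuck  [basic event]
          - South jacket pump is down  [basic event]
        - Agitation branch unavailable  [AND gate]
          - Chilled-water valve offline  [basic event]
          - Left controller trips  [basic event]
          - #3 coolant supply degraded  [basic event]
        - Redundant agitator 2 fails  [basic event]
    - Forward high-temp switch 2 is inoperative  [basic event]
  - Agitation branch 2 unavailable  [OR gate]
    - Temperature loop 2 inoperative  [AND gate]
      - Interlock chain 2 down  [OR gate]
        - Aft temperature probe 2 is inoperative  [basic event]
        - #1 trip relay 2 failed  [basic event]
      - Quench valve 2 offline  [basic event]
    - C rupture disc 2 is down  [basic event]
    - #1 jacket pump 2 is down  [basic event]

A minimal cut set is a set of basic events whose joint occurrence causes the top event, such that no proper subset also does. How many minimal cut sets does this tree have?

9

Interlock chain down [OR]: union of children's cut sets → 2 cut set(s).
Temperature loop fails [AND]: one cut set from each child combined → 1 × 1 = 1 cut set(s).
Agitation branch unavailable [AND]: one cut set from each child combined → 1 × 1 × 1 = 1 cut set(s).
Vent system inoperative [AND]: one cut set from each child combined → 2 × 1 × 1 × 1 = 2 cut set(s).
Cooling jacket unavailable [AND]: one cut set from each child combined → 1 × 2 = 2 cut set(s).
Quench path fails [OR]: union of children's cut sets → 5 cut set(s).
Interlock chain 2 down [OR]: union of children's cut sets → 2 cut set(s).
Temperature loop 2 inoperative [AND]: one cut set from each child combined → 2 × 1 = 2 cut set(s).
Agitation branch 2 unavailable [OR]: union of children's cut sets → 4 cut set(s).
Chemical batch overheats [OR]: union of children's cut sets → 9 cut set(s).
Minimal cut sets: {A agitator lost}; {#1 high-temp switch faulted}; {#3 coolant supply degraded, #3 trip relay is down, Chilled-water valve offline, Inboard rupture disc stuck, Inboard temperature probe degraded, Left controller trips, Redundant agitator 2 fails, South jacket pump is down}; {#3 coolant supply degraded, A quench valve is inoperative, Chilled-water valve offline, Inboard rupture disc stuck, Inboard temperature probe degraded, Left controller trips, Redundant agitator 2 fails, South jacket pump is down}; {Forward high-temp switch 2 is inoperative}; {Aft temperature probe 2 is inoperative, Quench valve 2 offline}; {#1 trip relay 2 failed, Quench valve 2 offline}; {C rupture disc 2 is down}; {#1 jacket pump 2 is down}.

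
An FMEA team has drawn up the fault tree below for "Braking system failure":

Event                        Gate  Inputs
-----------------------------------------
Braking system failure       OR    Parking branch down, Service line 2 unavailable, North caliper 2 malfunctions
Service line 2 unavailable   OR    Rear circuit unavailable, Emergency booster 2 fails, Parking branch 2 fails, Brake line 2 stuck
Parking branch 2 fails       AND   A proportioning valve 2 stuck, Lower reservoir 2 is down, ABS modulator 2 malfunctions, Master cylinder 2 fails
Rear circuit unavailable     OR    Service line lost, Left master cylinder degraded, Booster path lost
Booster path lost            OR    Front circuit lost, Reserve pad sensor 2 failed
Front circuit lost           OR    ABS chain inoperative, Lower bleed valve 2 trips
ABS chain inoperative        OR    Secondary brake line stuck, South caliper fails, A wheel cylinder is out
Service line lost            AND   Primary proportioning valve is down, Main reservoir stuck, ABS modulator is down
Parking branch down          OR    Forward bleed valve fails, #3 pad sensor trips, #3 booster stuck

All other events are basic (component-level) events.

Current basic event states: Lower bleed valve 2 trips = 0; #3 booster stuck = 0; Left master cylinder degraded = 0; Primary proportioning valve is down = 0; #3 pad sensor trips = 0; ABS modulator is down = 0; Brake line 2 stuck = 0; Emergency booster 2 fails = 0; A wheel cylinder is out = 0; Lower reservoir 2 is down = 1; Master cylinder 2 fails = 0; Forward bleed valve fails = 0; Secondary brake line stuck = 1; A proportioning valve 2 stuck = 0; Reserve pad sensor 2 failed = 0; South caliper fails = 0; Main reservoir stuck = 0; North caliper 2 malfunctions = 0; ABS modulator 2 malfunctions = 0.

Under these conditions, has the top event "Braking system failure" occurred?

Parking branch down [OR]: Forward bleed valve fails=not, #3 pad sensor trips=not, #3 booster stuck=not → no input occurs → does not occur.
Service line lost [AND]: Primary proportioning valve is down=not, Main reservoir stuck=not, ABS modulator is down=not → not all inputs occur → does not occur.
ABS chain inoperative [OR]: Secondary brake line stuck=occurs, South caliper fails=not, A wheel cylinder is out=not → at least one input occurs → occurs.
Front circuit lost [OR]: ABS chain inoperative=occurs, Lower bleed valve 2 trips=not → at least one input occurs → occurs.
Booster path lost [OR]: Front circuit lost=occurs, Reserve pad sensor 2 failed=not → at least one input occurs → occurs.
Rear circuit unavailable [OR]: Service line lost=not, Left master cylinder degraded=not, Booster path lost=occurs → at least one input occurs → occurs.
Parking branch 2 fails [AND]: A proportioning valve 2 stuck=not, Lower reservoir 2 is down=occurs, ABS modulator 2 malfunctions=not, Master cylinder 2 fails=not → not all inputs occur → does not occur.
Service line 2 unavailable [OR]: Rear circuit unavailable=occurs, Emergency booster 2 fails=not, Parking branch 2 fails=not, Brake line 2 stuck=not → at least one input occurs → occurs.
Braking system failure [OR]: Parking branch down=not, Service line 2 unavailable=occurs, North caliper 2 malfunctions=not → at least one input occurs → occurs.

Yes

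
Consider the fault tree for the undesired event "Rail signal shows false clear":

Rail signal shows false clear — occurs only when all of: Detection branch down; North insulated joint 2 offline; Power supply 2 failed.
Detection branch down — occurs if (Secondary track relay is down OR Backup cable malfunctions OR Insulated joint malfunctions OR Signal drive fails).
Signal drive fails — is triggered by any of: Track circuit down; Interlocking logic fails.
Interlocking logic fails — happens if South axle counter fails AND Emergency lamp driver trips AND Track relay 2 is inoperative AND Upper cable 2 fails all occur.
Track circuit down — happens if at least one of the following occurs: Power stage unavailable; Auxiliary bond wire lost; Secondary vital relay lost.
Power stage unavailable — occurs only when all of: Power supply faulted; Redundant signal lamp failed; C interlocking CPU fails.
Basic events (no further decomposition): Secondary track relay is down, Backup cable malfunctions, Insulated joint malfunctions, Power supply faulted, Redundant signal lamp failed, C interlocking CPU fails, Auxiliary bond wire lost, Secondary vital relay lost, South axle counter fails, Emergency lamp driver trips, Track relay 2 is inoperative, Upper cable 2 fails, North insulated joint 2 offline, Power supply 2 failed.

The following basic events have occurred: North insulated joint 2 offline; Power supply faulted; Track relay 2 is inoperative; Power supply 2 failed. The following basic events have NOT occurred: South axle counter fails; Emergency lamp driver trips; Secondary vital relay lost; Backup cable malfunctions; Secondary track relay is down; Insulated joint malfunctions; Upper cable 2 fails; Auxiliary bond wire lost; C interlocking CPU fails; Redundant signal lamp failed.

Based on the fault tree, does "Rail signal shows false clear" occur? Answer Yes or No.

Power stage unavailable [AND]: Power supply faulted=occurs, Redundant signal lamp failed=not, C interlocking CPU fails=not → not all inputs occur → does not occur.
Track circuit down [OR]: Power stage unavailable=not, Auxiliary bond wire lost=not, Secondary vital relay lost=not → no input occurs → does not occur.
Interlocking logic fails [AND]: South axle counter fails=not, Emergency lamp driver trips=not, Track relay 2 is inoperative=occurs, Upper cable 2 fails=not → not all inputs occur → does not occur.
Signal drive fails [OR]: Track circuit down=not, Interlocking logic fails=not → no input occurs → does not occur.
Detection branch down [OR]: Secondary track relay is down=not, Backup cable malfunctions=not, Insulated joint malfunctions=not, Signal drive fails=not → no input occurs → does not occur.
Rail signal shows false clear [AND]: Detection branch down=not, North insulated joint 2 offline=occurs, Power supply 2 failed=occurs → not all inputs occur → does not occur.

No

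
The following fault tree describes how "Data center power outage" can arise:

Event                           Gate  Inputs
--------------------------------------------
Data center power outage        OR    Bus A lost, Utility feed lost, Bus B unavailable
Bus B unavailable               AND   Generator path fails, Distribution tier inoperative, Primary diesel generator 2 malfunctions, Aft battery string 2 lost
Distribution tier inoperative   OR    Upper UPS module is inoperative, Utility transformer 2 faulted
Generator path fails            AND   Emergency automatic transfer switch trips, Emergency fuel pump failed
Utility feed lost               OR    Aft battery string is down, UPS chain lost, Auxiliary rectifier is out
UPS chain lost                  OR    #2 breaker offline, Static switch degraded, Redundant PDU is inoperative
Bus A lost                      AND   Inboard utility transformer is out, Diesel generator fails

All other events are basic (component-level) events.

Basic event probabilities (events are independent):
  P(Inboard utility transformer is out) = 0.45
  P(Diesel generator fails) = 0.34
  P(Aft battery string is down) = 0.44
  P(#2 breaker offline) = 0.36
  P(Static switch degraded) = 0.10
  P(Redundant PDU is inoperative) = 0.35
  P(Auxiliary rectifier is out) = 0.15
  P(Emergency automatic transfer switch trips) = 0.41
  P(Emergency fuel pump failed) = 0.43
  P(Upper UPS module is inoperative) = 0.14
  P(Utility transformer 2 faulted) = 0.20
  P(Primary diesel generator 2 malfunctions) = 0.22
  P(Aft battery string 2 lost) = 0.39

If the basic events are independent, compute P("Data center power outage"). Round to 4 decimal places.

0.8498

P(Bus A lost) [AND] = 0.45 × 0.34 = 0.153000
P(UPS chain lost) [OR] = 1 − (1−0.36) × (1−0.10) × (1−0.35) = 0.625600
P(Utility feed lost) [OR] = 1 − (1−0.44) × (1−0.625600) × (1−0.15) = 0.821786
P(Generator path fails) [AND] = 0.41 × 0.43 = 0.176300
P(Distribution tier inoperative) [OR] = 1 − (1−0.14) × (1−0.20) = 0.312000
P(Bus B unavailable) [AND] = 0.176300 × 0.312000 × 0.22 × 0.39 = 0.004719
P(Data center power outage) [OR] = 1 − (1−0.153000) × (1−0.821786) × (1−0.004719) = 0.849765
Rounded to 4 decimal places: P(Data center power outage) ≈ 0.8498.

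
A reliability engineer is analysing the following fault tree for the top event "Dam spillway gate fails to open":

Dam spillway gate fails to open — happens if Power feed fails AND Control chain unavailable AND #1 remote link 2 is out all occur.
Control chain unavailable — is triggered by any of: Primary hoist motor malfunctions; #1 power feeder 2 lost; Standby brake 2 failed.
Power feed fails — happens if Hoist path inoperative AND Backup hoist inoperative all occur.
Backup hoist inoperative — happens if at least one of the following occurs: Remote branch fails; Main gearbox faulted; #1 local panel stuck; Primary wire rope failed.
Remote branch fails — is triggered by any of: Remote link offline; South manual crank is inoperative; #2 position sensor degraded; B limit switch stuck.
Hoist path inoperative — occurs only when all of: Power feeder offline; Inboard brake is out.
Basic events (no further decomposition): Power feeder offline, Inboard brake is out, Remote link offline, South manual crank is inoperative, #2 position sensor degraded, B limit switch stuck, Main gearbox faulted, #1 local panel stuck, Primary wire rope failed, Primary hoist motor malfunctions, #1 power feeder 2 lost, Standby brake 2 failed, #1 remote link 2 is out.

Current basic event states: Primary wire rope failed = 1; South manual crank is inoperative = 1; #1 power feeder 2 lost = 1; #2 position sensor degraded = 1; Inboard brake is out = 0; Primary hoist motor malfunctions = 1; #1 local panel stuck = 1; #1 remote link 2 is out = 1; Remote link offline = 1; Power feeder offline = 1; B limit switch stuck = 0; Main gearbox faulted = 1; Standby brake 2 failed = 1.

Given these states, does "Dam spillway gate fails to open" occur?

Hoist path inoperative [AND]: Power feeder offline=occurs, Inboard brake is out=not → not all inputs occur → does not occur.
Remote branch fails [OR]: Remote link offline=occurs, South manual crank is inoperative=occurs, #2 position sensor degraded=occurs, B limit switch stuck=not → at least one input occurs → occurs.
Backup hoist inoperative [OR]: Remote branch fails=occurs, Main gearbox faulted=occurs, #1 local panel stuck=occurs, Primary wire rope failed=occurs → at least one input occurs → occurs.
Power feed fails [AND]: Hoist path inoperative=not, Backup hoist inoperative=occurs → not all inputs occur → does not occur.
Control chain unavailable [OR]: Primary hoist motor malfunctions=occurs, #1 power feeder 2 lost=occurs, Standby brake 2 failed=occurs → at least one input occurs → occurs.
Dam spillway gate fails to open [AND]: Power feed fails=not, Control chain unavailable=occurs, #1 remote link 2 is out=occurs → not all inputs occur → does not occur.

No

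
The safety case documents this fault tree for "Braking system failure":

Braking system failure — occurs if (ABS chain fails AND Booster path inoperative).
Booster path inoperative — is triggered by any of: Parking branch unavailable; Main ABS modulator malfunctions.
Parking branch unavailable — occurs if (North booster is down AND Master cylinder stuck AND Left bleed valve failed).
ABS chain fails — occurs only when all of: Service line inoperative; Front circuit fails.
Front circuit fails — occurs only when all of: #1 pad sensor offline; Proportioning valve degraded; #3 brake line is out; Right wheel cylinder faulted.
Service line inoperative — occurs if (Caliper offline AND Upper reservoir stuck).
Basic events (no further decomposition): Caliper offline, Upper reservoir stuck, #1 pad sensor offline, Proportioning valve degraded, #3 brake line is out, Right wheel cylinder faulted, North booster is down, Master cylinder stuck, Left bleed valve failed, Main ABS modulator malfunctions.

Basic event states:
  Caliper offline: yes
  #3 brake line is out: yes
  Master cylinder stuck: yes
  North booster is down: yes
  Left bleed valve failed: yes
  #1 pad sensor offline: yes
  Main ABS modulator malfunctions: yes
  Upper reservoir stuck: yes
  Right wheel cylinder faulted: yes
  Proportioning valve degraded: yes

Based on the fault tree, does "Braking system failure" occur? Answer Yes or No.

Service line inoperative [AND]: Caliper offline=occurs, Upper reservoir stuck=occurs → all inputs occur → occurs.
Front circuit fails [AND]: #1 pad sensor offline=occurs, Proportioning valve degraded=occurs, #3 brake line is out=occurs, Right wheel cylinder faulted=occurs → all inputs occur → occurs.
ABS chain fails [AND]: Service line inoperative=occurs, Front circuit fails=occurs → all inputs occur → occurs.
Parking branch unavailable [AND]: North booster is down=occurs, Master cylinder stuck=occurs, Left bleed valve failed=occurs → all inputs occur → occurs.
Booster path inoperative [OR]: Parking branch unavailable=occurs, Main ABS modulator malfunctions=occurs → at least one input occurs → occurs.
Braking system failure [AND]: ABS chain fails=occurs, Booster path inoperative=occurs → all inputs occur → occurs.

Yes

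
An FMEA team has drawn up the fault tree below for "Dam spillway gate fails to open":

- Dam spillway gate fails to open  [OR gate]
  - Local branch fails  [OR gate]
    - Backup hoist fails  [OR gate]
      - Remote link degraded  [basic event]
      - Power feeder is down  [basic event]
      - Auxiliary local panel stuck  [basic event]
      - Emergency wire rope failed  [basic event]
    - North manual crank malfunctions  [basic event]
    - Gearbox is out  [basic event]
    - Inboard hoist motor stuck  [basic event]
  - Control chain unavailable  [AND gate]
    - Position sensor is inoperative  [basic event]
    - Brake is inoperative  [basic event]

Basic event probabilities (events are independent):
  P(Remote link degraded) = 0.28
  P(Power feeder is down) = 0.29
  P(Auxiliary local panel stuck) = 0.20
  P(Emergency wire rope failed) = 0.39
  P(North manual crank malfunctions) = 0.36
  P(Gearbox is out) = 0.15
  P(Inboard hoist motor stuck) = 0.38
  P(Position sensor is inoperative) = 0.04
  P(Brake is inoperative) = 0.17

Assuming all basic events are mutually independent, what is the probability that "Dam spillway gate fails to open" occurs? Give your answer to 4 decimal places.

0.9164

P(Backup hoist fails) [OR] = 1 − (1−0.28) × (1−0.29) × (1−0.20) × (1−0.39) = 0.750534
P(Local branch fails) [OR] = 1 − (1−0.750534) × (1−0.36) × (1−0.15) × (1−0.38) = 0.915860
P(Control chain unavailable) [AND] = 0.04 × 0.17 = 0.006800
P(Dam spillway gate fails to open) [OR] = 1 − (1−0.915860) × (1−0.006800) = 0.916432
Rounded to 4 decimal places: P(Dam spillway gate fails to open) ≈ 0.9164.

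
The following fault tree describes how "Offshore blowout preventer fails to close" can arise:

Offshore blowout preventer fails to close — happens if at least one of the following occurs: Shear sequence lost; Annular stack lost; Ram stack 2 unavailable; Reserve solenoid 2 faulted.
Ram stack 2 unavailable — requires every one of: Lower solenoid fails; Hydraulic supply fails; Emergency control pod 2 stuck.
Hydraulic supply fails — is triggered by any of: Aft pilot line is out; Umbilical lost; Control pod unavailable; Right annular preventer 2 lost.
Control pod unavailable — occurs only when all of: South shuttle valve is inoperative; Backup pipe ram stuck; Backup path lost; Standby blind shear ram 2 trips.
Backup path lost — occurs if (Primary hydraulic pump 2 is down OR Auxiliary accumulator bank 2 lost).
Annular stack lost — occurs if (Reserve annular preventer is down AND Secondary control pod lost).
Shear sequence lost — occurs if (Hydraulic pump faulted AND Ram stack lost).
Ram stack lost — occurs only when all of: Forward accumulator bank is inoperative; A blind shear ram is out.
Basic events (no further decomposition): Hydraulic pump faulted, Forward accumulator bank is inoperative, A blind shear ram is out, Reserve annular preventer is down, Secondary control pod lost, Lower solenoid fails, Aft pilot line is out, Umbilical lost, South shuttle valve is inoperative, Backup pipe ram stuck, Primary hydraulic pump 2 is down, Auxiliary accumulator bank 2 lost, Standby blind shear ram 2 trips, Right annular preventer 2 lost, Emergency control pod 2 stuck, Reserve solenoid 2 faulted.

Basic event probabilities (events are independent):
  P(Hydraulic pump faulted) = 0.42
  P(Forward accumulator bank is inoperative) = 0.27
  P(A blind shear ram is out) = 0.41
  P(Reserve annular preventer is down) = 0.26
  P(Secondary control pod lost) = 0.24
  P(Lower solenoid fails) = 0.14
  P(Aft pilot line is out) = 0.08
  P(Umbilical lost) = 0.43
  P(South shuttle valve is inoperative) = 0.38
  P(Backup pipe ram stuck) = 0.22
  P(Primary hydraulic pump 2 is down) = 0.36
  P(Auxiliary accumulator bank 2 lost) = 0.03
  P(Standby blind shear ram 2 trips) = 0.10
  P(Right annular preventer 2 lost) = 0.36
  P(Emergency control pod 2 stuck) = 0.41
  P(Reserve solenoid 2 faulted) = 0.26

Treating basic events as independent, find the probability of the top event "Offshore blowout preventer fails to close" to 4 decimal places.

0.3637

P(Ram stack lost) [AND] = 0.27 × 0.41 = 0.110700
P(Shear sequence lost) [AND] = 0.42 × 0.110700 = 0.046494
P(Annular stack lost) [AND] = 0.26 × 0.24 = 0.062400
P(Backup path lost) [OR] = 1 − (1−0.36) × (1−0.03) = 0.379200
P(Control pod unavailable) [AND] = 0.38 × 0.22 × 0.379200 × 0.10 = 0.003170
P(Hydraulic supply fails) [OR] = 1 − (1−0.08) × (1−0.43) × (1−0.003170) × (1−0.36) = 0.665448
P(Ram stack 2 unavailable) [AND] = 0.14 × 0.665448 × 0.41 = 0.038197
P(Offshore blowout preventer fails to close) [OR] = 1 − (1−0.046494) × (1−0.062400) × (1−0.038197) × (1−0.26) = 0.363704
Rounded to 4 decimal places: P(Offshore blowout preventer fails to close) ≈ 0.3637.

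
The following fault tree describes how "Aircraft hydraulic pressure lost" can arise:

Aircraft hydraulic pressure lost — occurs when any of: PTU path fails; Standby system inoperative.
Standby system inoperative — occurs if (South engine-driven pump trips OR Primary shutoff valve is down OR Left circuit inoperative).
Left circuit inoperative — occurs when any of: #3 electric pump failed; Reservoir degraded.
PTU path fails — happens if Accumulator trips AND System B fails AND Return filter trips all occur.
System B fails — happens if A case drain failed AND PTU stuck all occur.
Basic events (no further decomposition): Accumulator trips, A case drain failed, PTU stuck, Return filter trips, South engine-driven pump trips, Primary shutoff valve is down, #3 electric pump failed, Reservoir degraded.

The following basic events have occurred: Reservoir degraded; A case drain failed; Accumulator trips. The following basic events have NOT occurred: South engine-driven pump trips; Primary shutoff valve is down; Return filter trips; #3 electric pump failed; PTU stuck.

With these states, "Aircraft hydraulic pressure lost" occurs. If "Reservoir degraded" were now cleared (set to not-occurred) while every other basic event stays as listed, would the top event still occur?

Counterfactual: set "Reservoir degraded" to not occurred.
System B fails [AND]: A case drain failed=occurs, PTU stuck=not → not all inputs occur → does not occur.
PTU path fails [AND]: Accumulator trips=occurs, System B fails=not, Return filter trips=not → not all inputs occur → does not occur.
Left circuit inoperative [OR]: #3 electric pump failed=not, Reservoir degraded=not → no input occurs → does not occur.
Standby system inoperative [OR]: South engine-driven pump trips=not, Primary shutoff valve is down=not, Left circuit inoperative=not → no input occurs → does not occur.
Aircraft hydraulic pressure lost [OR]: PTU path fails=not, Standby system inoperative=not → no input occurs → does not occur.

No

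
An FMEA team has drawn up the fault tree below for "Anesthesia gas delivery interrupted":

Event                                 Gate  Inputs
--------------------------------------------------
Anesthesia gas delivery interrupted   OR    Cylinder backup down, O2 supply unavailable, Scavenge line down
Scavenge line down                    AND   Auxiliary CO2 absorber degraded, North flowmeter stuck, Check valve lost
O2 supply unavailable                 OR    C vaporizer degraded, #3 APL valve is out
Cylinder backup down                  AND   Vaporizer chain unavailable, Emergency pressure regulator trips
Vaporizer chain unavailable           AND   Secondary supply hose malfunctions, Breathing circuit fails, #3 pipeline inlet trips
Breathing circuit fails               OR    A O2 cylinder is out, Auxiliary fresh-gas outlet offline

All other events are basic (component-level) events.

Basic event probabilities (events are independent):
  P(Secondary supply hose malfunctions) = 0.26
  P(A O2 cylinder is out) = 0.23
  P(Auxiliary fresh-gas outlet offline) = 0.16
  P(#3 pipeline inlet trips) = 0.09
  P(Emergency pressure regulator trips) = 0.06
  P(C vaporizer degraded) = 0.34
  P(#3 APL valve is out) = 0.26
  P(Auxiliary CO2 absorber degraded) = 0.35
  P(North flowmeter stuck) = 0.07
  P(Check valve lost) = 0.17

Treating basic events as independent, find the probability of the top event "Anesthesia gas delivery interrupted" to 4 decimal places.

P(Breathing circuit fails) [OR] = 1 − (1−0.23) × (1−0.16) = 0.353200
P(Vaporizer chain unavailable) [AND] = 0.26 × 0.353200 × 0.09 = 0.008265
P(Cylinder backup down) [AND] = 0.008265 × 0.06 = 0.000496
P(O2 supply unavailable) [OR] = 1 − (1−0.34) × (1−0.26) = 0.511600
P(Scavenge line down) [AND] = 0.35 × 0.07 × 0.17 = 0.004165
P(Anesthesia gas delivery interrupted) [OR] = 1 − (1−0.000496) × (1−0.511600) × (1−0.004165) = 0.513875
Rounded to 4 decimal places: P(Anesthesia gas delivery interrupted) ≈ 0.5139.

0.5139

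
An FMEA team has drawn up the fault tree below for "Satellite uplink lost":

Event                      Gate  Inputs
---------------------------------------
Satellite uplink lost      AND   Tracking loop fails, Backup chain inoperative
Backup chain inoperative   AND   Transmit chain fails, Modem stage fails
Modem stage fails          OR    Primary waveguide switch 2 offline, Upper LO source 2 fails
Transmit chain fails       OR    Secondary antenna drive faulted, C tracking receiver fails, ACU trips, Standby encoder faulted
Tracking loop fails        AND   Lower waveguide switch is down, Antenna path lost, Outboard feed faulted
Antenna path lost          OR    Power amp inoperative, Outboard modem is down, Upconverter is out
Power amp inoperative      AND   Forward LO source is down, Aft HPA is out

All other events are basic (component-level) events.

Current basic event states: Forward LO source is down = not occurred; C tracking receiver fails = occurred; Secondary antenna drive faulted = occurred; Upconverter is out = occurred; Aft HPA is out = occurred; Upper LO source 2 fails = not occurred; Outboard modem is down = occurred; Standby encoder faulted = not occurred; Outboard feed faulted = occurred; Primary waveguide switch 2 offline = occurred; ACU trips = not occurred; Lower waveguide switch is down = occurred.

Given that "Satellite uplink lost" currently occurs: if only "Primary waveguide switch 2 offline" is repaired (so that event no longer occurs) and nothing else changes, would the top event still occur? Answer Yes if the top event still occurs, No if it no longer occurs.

No

Counterfactual: set "Primary waveguide switch 2 offline" to not occurred.
Power amp inoperative [AND]: Forward LO source is down=not, Aft HPA is out=occurs → not all inputs occur → does not occur.
Antenna path lost [OR]: Power amp inoperative=not, Outboard modem is down=occurs, Upconverter is out=occurs → at least one input occurs → occurs.
Tracking loop fails [AND]: Lower waveguide switch is down=occurs, Antenna path lost=occurs, Outboard feed faulted=occurs → all inputs occur → occurs.
Transmit chain fails [OR]: Secondary antenna drive faulted=occurs, C tracking receiver fails=occurs, ACU trips=not, Standby encoder faulted=not → at least one input occurs → occurs.
Modem stage fails [OR]: Primary waveguide switch 2 offline=not, Upper LO source 2 fails=not → no input occurs → does not occur.
Backup chain inoperative [AND]: Transmit chain fails=occurs, Modem stage fails=not → not all inputs occur → does not occur.
Satellite uplink lost [AND]: Tracking loop fails=occurs, Backup chain inoperative=not → not all inputs occur → does not occur.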